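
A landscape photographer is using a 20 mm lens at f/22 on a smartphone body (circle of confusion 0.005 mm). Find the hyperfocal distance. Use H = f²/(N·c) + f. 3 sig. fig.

3.66 m

Hyperfocal distance H = f²/(N·c) + f = 20²/(22 × 0.005) + 20 = 400/0.11 + 20 ≈ 3656.4 mm ≈ 3.66 m.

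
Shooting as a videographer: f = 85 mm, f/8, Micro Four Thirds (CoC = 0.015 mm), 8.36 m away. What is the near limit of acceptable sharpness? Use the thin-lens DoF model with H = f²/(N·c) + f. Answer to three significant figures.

7.35 m

Hyperfocal distance H = f²/(N·c) + f = 85²/(8 × 0.015) + 85 = 7225/0.12 + 85 ≈ 60293.3 mm ≈ 60.29 m.
Near limit Dn = s·(H − f)/(H + s − 2f) = 8360 × (60293.3 − 85) / (60293.3 + 8360 − 2 × 85) = 8360 × 60208.3 / 68483.3 ≈ 7349.8 mm ≈ 7.35 m.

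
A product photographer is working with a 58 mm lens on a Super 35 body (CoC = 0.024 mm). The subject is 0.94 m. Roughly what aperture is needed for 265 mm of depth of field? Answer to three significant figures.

Write h = H − f = f²/(N·c). The thin-lens limits are Dn = s·h/(h + (s−f)) and Df = s·h/(h − (s−f)), so DoF = Df − Dn = 2·s·(s−f)·h / (h² − (s−f)²).
That is a quadratic in h: DoF·h² − 2·s·(s−f)·h − DoF·(s−f)² = 0 ⇒ h = (s−f)·(s + √(s² + DoF²)) / DoF = 882 × (940 + √(940² + 265²)) / 265 = 882 × (940 + 976.640) / 265 ≈ 6379.2 mm.
Then N = f²/(c·h) = 58² / (0.024 × 6379.2) = 3364 / 153.10 ≈ 22.

f/22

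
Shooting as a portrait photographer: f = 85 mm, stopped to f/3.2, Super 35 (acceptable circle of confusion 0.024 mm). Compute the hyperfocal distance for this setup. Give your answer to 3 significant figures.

94.2 m

Hyperfocal distance H = f²/(N·c) + f = 85²/(3.2 × 0.024) + 85 = 7225/0.0768 + 85 ≈ 94160.5 mm ≈ 94.2 m.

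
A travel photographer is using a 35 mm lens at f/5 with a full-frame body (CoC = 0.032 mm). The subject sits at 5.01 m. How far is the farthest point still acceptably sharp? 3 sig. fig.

14.3 m

Hyperfocal distance H = f²/(N·c) + f = 35²/(5 × 0.032) + 35 = 1225/0.16 + 35 ≈ 7691.2 mm ≈ 7.691 m.
Far limit Df = s·(H − f)/(H − s) = 5010 × (7691.2 − 35) / (7691.2 − 5010) = 5010 × 7656.2 / 2681.2 ≈ 14306 mm ≈ 14.3 m.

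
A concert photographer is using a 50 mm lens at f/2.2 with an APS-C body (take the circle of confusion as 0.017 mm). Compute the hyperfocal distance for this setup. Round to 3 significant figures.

Hyperfocal distance H = f²/(N·c) + f = 50²/(2.2 × 0.017) + 50 = 2500/0.0374 + 50 ≈ 66894.9 mm ≈ 66.9 m.

66.9 m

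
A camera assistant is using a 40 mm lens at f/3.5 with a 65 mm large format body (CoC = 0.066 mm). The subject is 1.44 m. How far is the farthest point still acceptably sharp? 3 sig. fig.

Hyperfocal distance H = f²/(N·c) + f = 40²/(3.5 × 0.066) + 40 = 1600/0.231 + 40 ≈ 6966.4 mm ≈ 6.966 m.
Far limit Df = s·(H − f)/(H − s) = 1440 × (6966.4 − 40) / (6966.4 − 1440) = 1440 × 6926.4 / 5526.4 ≈ 1804.8 mm ≈ 1.80 m.

1.80 m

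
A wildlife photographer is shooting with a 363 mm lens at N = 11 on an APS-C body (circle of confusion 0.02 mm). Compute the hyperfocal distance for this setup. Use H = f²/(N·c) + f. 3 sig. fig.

Hyperfocal distance H = f²/(N·c) + f = 363²/(11 × 0.02) + 363 = 131769/0.22 + 363 ≈ 599313.0 mm ≈ 599 m.

599 m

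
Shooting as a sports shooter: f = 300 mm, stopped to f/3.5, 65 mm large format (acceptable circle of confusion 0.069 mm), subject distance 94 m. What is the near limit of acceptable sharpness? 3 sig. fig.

75.1 m

Hyperfocal distance H = f²/(N·c) + f = 300²/(3.5 × 0.069) + 300 = 90000/0.2415 + 300 ≈ 372970.8 mm ≈ 373.0 m.
Near limit Dn = s·(H − f)/(H + s − 2f) = 94000 × (372970.8 − 300) / (372970.8 + 94000 − 2 × 300) = 94000 × 372670.8 / 466370.8 ≈ 75114 mm ≈ 75.1 m.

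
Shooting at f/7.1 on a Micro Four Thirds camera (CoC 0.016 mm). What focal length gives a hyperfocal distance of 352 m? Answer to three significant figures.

From H = f²/(N·c) + f, with f ≪ H: f ≈ √(H·N·c) = √(352000 × 7.1 × 0.016) = √39987 ≈ 200.0 mm.
The +f correction barely moves this — solving exactly, f² + N·c·f − N·c·H = 0 ⇒ f = (−N·c + √((N·c)² + 4·N·c·H))/2 = (−0.1136 + √159949)/2 ≈ 199.91 mm, so f ≈ 200 mm.

200 mm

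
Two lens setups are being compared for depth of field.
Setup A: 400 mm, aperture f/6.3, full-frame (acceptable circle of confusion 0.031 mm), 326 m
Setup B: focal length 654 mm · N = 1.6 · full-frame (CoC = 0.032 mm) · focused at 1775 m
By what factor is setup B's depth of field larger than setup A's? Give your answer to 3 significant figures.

Setup A: H = 400²/(6.3×0.031) + 400 ≈ 819652.4 mm; DoF = Df − Dn = 541021 − 233284 ≈ 307737 mm.
Setup B: H = 654²/(1.6×0.032) + 654 ≈ 8354482.1 mm; DoF = Df − Dn = 2253680 − 1464039 ≈ 789641 mm.
Ratio = 789641 / 307737 ≈ 2.57.

2.57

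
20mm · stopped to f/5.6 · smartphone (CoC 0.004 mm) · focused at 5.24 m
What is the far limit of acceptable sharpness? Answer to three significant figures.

Hyperfocal distance H = f²/(N·c) + f = 20²/(5.6 × 0.004) + 20 = 400/0.0224 + 20 ≈ 17877.1 mm ≈ 17.88 m.
Far limit Df = s·(H − f)/(H − s) = 5240 × (17877.1 − 20) / (17877.1 − 5240) = 5240 × 17857.1 / 12637.1 ≈ 7404.5 mm ≈ 7.40 m.

7.40 m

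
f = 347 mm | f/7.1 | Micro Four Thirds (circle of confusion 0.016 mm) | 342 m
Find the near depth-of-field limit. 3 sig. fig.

259 m

Hyperfocal distance H = f²/(N·c) + f = 347²/(7.1 × 0.016) + 347 = 120409/0.1136 + 347 ≈ 1060285.4 mm ≈ 1060 m.
Near limit Dn = s·(H − f)/(H + s − 2f) = 342000 × (1060285.4 − 347) / (1060285.4 + 342000 − 2 × 347) = 342000 × 1059938.4 / 1401591.4 ≈ 258634 mm ≈ 259 m.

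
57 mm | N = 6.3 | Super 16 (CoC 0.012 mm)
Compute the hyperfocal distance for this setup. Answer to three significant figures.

43.0 m

Hyperfocal distance H = f²/(N·c) + f = 57²/(6.3 × 0.012) + 57 = 3249/0.0756 + 57 ≈ 43033.2 mm ≈ 43.0 m.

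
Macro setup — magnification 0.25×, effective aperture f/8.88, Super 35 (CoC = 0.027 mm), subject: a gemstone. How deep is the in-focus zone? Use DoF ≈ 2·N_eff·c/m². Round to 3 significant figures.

7.67 mm

At magnification m, DoF ≈ 2·N_eff·c/m² = 2 × 8.88 × 0.027 / 0.25² = 0.4795 / 0.0625 ≈ 7.67 mm.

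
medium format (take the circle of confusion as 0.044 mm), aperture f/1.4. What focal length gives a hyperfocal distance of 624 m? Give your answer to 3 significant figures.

From H = f²/(N·c) + f, with f ≪ H: f ≈ √(H·N·c) = √(624000 × 1.4 × 0.044) = √38438 ≈ 196.1 mm.
The +f correction barely moves this — solving exactly, f² + N·c·f − N·c·H = 0 ⇒ f = (−N·c + √((N·c)² + 4·N·c·H))/2 = (−0.0616 + √153754)/2 ≈ 196.03 mm, so f ≈ 196 mm.

196 mm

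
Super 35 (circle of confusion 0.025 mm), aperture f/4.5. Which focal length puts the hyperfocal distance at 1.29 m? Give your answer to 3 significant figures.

From H = f²/(N·c) + f, with f ≪ H: f ≈ √(H·N·c) = √(1290 × 4.5 × 0.025) = √145.12 ≈ 12.05 mm.
Exact: f² + N·c·f − N·c·H = 0 ⇒ f = (−N·c + √((N·c)² + 4·N·c·H))/2 = (−0.1125 + √580.51)/2 ≈ 11.991 mm ≈ 12.0 mm.

12.0 mm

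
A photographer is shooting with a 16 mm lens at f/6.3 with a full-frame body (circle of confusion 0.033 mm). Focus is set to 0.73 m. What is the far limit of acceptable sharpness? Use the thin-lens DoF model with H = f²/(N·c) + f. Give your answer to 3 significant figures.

1.74 m

Hyperfocal distance H = f²/(N·c) + f = 16²/(6.3 × 0.033) + 16 = 256/0.2079 + 16 ≈ 1247.4 mm ≈ 1.247 m.
Far limit Df = s·(H − f)/(H − s) = 730 × (1247.4 − 16) / (1247.4 − 730) = 730 × 1231.4 / 517.4 ≈ 1737.5 mm ≈ 1.74 m.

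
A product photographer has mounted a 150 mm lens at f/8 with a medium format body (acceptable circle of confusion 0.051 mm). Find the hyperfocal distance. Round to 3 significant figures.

Hyperfocal distance H = f²/(N·c) + f = 150²/(8 × 0.051) + 150 = 22500/0.408 + 150 ≈ 55297.1 mm ≈ 55.3 m.

55.3 m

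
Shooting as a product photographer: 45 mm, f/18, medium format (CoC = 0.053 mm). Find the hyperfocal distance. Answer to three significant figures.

Hyperfocal distance H = f²/(N·c) + f = 45²/(18 × 0.053) + 45 = 2025/0.954 + 45 ≈ 2167.6 mm ≈ 2.17 m.

2.17 m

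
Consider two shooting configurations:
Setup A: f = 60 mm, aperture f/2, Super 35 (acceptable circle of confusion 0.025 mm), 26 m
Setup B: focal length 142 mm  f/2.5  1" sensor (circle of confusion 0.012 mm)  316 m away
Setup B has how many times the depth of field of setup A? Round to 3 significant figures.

17.7

Setup A: H = 60²/(2×0.025) + 60 ≈ 72060.0 mm; DoF = Df − Dn = 40643 − 19114 ≈ 21529 mm.
Setup B: H = 142²/(2.5×0.012) + 142 ≈ 672275.3 mm; DoF = Df − Dn = 596152 − 214976 ≈ 381176 mm.
Ratio = 381176 / 21529 ≈ 17.7.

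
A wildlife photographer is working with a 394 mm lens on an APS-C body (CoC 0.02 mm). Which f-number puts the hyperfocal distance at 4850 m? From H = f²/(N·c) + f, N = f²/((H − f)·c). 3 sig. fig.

Rearrange H = f²/(N·c) + f for N: N = f² / ((H − f)·c).
N = 394² / ((4850000 − 394) × 0.02) = 155236 / 96992 ≈ 1.60.

f/1.60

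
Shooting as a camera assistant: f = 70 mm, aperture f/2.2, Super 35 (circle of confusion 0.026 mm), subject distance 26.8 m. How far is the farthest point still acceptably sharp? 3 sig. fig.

Hyperfocal distance H = f²/(N·c) + f = 70²/(2.2 × 0.026) + 70 = 4900/0.0572 + 70 ≈ 85734.3 mm ≈ 85.73 m.
Far limit Df = s·(H − f)/(H − s) = 26800 × (85734.3 − 70) / (85734.3 − 26800) = 26800 × 85664.3 / 58934.3 ≈ 38955 mm ≈ 39.0 m.

39.0 m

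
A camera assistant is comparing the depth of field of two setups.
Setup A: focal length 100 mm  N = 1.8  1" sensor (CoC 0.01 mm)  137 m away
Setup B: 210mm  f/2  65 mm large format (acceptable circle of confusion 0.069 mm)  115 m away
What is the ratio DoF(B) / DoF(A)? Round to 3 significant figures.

1.32

Setup A: H = 100²/(1.8×0.01) + 100 ≈ 555655.6 mm; DoF = Df − Dn = 181799 − 109915 ≈ 71884 mm.
Setup B: H = 210²/(2×0.069) + 210 ≈ 319775.2 mm; DoF = Df − Dn = 179465 − 84608 ≈ 94857 mm.
Ratio = 94857 / 71884 ≈ 1.32.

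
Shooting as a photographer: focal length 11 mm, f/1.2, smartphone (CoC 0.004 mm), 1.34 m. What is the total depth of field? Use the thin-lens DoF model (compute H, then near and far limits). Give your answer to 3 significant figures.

Hyperfocal distance H = f²/(N·c) + f = 11²/(1.2 × 0.004) + 11 = 121/0.0048 + 11 ≈ 25219.3 mm ≈ 25.22 m.
Near limit Dn = s·(H − f)/(H + s − 2f) = 1340 × (25219.3 − 11) / (25219.3 + 1340 − 2 × 11) = 1340 × 25208.3 / 26537.3 ≈ 1272.89 mm.
Far limit Df = s·(H − f)/(H − s) = 1340 × (25219.3 − 11) / (25219.3 − 1340) = 1340 × 25208.3 / 23879.3 ≈ 1414.58 mm.
Depth of field = Df − Dn = 1414.58 − 1272.89 ≈ 141.69 mm.

142 mm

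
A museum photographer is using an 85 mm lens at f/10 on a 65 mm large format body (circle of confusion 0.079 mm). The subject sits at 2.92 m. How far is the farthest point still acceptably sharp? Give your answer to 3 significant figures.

Hyperfocal distance H = f²/(N·c) + f = 85²/(10 × 0.079) + 85 = 7225/0.79 + 85 ≈ 9230.6 mm ≈ 9.231 m.
Far limit Df = s·(H − f)/(H − s) = 2920 × (9230.6 − 85) / (9230.6 − 2920) = 2920 × 9145.6 / 6310.6 ≈ 4231.8 mm ≈ 4.23 m.

4.23 m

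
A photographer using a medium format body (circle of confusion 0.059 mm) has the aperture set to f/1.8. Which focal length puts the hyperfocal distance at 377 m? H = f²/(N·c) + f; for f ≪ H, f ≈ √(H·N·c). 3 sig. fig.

From H = f²/(N·c) + f, with f ≪ H: f ≈ √(H·N·c) = √(377000 × 1.8 × 0.059) = √40037 ≈ 200.1 mm.
The +f correction barely moves this — solving exactly, f² + N·c·f − N·c·H = 0 ⇒ f = (−N·c + √((N·c)² + 4·N·c·H))/2 = (−0.1062 + √160150)/2 ≈ 200.04 mm, so f ≈ 200 mm.

200 mm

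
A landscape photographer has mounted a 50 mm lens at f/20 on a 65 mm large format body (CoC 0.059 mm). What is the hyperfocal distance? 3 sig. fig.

Hyperfocal distance H = f²/(N·c) + f = 50²/(20 × 0.059) + 50 = 2500/1.18 + 50 ≈ 2168.6 mm ≈ 2.17 m.

2.17 m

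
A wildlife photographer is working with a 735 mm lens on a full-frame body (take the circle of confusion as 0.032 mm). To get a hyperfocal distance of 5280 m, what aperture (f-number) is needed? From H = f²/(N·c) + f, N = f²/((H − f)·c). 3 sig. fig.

Rearrange H = f²/(N·c) + f for N: N = f² / ((H − f)·c).
N = 735² / ((5280000 − 735) × 0.032) = 540225 / 168936 ≈ 3.20.

f/3.20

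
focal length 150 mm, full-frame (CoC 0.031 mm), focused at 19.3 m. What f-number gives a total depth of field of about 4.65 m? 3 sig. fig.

Write h = H − f = f²/(N·c). The thin-lens limits are Dn = s·h/(h + (s−f)) and Df = s·h/(h − (s−f)), so DoF = Df − Dn = 2·s·(s−f)·h / (h² − (s−f)²).
That is a quadratic in h: DoF·h² − 2·s·(s−f)·h − DoF·(s−f)² = 0 ⇒ h = (s−f)·(s + √(s² + DoF²)) / DoF = 19150 × (19300 + √(19300² + 4650²)) / 4650 = 19150 × (19300 + 19852.3) / 4650 ≈ 161240 mm.
Then N = f²/(c·h) = 150² / (0.031 × 161240) = 22500 / 4998.4 ≈ 4.50.

f/4.50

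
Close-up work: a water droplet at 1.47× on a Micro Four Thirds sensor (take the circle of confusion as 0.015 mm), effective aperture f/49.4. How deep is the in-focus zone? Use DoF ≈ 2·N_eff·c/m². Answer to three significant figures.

At magnification m, DoF ≈ 2·N_eff·c/m² = 2 × 49.4 × 0.015 / 1.47² = 1.482 / 2.161 ≈ 0.686 mm.

0.686 mm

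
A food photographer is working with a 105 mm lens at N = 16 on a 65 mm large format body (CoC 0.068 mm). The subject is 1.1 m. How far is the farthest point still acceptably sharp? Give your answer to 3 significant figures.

Hyperfocal distance H = f²/(N·c) + f = 105²/(16 × 0.068) + 105 = 11025/1.088 + 105 ≈ 10238.3 mm ≈ 10.24 m.
Far limit Df = s·(H − f)/(H − s) = 1100 × (10238.3 − 105) / (10238.3 − 1100) = 1100 × 10133.3 / 9138.3 ≈ 1219.8 mm ≈ 1.22 m.

1.22 m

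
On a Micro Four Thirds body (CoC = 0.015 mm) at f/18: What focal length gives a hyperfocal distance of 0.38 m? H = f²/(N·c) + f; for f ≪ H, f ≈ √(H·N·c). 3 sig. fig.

From H = f²/(N·c) + f, with f ≪ H: f ≈ √(H·N·c) = √(380 × 18 × 0.015) = √102.60 ≈ 10.13 mm.
Exact: f² + N·c·f − N·c·H = 0 ⇒ f = (−N·c + √((N·c)² + 4·N·c·H))/2 = (−0.27 + √410.47)/2 ≈ 9.9951 mm ≈ 10.0 mm.

10.0 mm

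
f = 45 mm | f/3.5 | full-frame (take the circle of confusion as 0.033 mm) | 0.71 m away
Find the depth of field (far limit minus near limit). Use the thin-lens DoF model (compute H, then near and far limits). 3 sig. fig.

53.9 mm

Hyperfocal distance H = f²/(N·c) + f = 45²/(3.5 × 0.033) + 45 = 2025/0.1155 + 45 ≈ 17577.5 mm ≈ 17.58 m.
Near limit Dn = s·(H − f)/(H + s − 2f) = 710 × (17577.5 − 45) / (17577.5 + 710 − 2 × 45) = 710 × 17532.5 / 18197.5 ≈ 684.054 mm.
Far limit Df = s·(H − f)/(H − s) = 710 × (17577.5 − 45) / (17577.5 − 710) = 710 × 17532.5 / 16867.5 ≈ 737.992 mm.
Depth of field = Df − Dn = 737.992 − 684.054 ≈ 53.938 mm.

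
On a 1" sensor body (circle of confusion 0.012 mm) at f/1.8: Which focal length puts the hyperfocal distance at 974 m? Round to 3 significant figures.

145 mm

From H = f²/(N·c) + f, with f ≪ H: f ≈ √(H·N·c) = √(974000 × 1.8 × 0.012) = √21038 ≈ 145.0 mm.
The +f correction barely moves this — solving exactly, f² + N·c·f − N·c·H = 0 ⇒ f = (−N·c + √((N·c)² + 4·N·c·H))/2 = (−0.0216 + √84154)/2 ≈ 145.04 mm, so f ≈ 145 mm.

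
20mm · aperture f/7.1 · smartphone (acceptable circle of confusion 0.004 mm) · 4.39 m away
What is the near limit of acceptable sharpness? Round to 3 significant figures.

3.35 m

Hyperfocal distance H = f²/(N·c) + f = 20²/(7.1 × 0.004) + 20 = 400/0.0284 + 20 ≈ 14104.5 mm ≈ 14.10 m.
Near limit Dn = s·(H − f)/(H + s − 2f) = 4390 × (14104.5 − 20) / (14104.5 + 4390 − 2 × 20) = 4390 × 14084.5 / 18454.5 ≈ 3350.5 mm ≈ 3.35 m.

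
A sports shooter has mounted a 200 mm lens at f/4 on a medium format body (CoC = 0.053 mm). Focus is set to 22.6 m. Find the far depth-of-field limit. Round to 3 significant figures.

Hyperfocal distance H = f²/(N·c) + f = 200²/(4 × 0.053) + 200 = 40000/0.212 + 200 ≈ 188879.2 mm ≈ 188.9 m.
Far limit Df = s·(H − f)/(H − s) = 22600 × (188879.2 − 200) / (188879.2 − 22600) = 22600 × 188679.2 / 166279.2 ≈ 25645 mm ≈ 25.6 m.

25.6 m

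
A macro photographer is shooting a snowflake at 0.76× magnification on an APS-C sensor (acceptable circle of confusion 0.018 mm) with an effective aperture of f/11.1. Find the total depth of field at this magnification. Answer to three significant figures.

At magnification m, DoF ≈ 2·N_eff·c/m² = 2 × 11.1 × 0.018 / 0.76² = 0.3996 / 0.5776 ≈ 0.692 mm.

0.692 mm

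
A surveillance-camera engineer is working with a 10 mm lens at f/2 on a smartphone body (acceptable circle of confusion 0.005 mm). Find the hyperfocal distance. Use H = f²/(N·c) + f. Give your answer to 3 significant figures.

10.0 m

Hyperfocal distance H = f²/(N·c) + f = 10²/(2 × 0.005) + 10 = 100/0.01 + 10 ≈ 10010.0 mm ≈ 10.0 m.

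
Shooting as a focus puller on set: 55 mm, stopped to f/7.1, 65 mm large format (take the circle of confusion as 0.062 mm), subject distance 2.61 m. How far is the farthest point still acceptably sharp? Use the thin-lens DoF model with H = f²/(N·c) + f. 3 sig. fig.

4.15 m

Hyperfocal distance H = f²/(N·c) + f = 55²/(7.1 × 0.062) + 55 = 3025/0.4402 + 55 ≈ 6926.9 mm ≈ 6.927 m.
Far limit Df = s·(H − f)/(H − s) = 2610 × (6926.9 − 55) / (6926.9 − 2610) = 2610 × 6871.9 / 4316.9 ≈ 4154.8 mm ≈ 4.15 m.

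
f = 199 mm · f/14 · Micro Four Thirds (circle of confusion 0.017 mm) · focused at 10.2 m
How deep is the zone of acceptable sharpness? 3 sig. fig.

1.23 m

Hyperfocal distance H = f²/(N·c) + f = 199²/(14 × 0.017) + 199 = 39601/0.238 + 199 ≈ 166589.8 mm ≈ 166.6 m.
Near limit Dn = s·(H − f)/(H + s − 2f) = 10200 × (166589.8 − 199) / (166589.8 + 10200 − 2 × 199) = 10200 × 166390.8 / 176391.8 ≈ 9621.7 mm.
Far limit Df = s·(H − f)/(H − s) = 10200 × (166589.8 − 199) / (166589.8 − 10200) = 10200 × 166390.8 / 156389.8 ≈ 10852.3 mm.
Depth of field = Df − Dn = 10852.3 − 9621.7 ≈ 1230.6 mm ≈ 1.23 m.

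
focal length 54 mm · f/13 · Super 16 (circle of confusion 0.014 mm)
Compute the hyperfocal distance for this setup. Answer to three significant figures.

16.1 m

Hyperfocal distance H = f²/(N·c) + f = 54²/(13 × 0.014) + 54 = 2916/0.182 + 54 ≈ 16076.0 mm ≈ 16.1 m.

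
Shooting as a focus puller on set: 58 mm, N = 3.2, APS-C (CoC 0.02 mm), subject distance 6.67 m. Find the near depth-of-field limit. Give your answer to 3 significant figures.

Hyperfocal distance H = f²/(N·c) + f = 58²/(3.2 × 0.02) + 58 = 3364/0.064 + 58 ≈ 52620.5 mm ≈ 52.62 m.
Near limit Dn = s·(H − f)/(H + s − 2f) = 6670 × (52620.5 − 58) / (52620.5 + 6670 − 2 × 58) = 6670 × 52562.5 / 59174.5 ≈ 5924.7 mm ≈ 5.92 m.

5.92 m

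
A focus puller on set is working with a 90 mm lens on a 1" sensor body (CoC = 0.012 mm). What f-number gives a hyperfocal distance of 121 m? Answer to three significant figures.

f/5.58

Rearrange H = f²/(N·c) + f for N: N = f² / ((H − f)·c).
N = 90² / ((121000 − 90) × 0.012) = 8100 / 1451 ≈ 5.58.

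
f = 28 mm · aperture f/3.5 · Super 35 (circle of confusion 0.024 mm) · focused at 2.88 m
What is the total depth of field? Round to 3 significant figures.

Hyperfocal distance H = f²/(N·c) + f = 28²/(3.5 × 0.024) + 28 = 784/0.084 + 28 ≈ 9361.3 mm ≈ 9.361 m.
Near limit Dn = s·(H − f)/(H + s − 2f) = 2880 × (9361.3 − 28) / (9361.3 + 2880 − 2 × 28) = 2880 × 9333.3 / 12185.3 ≈ 2205.9 mm.
Far limit Df = s·(H − f)/(H − s) = 2880 × (9361.3 − 28) / (9361.3 − 2880) = 2880 × 9333.3 / 6481.3 ≈ 4147.3 mm.
Depth of field = Df − Dn = 4147.3 − 2205.9 ≈ 1941.4 mm ≈ 1.94 m.

1.94 m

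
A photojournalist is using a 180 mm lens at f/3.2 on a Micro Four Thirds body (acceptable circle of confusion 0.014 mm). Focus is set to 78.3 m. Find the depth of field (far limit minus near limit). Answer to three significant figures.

Hyperfocal distance H = f²/(N·c) + f = 180²/(3.2 × 0.014) + 180 = 32400/0.0448 + 180 ≈ 723394.3 mm ≈ 723.4 m.
Near limit Dn = s·(H − f)/(H + s − 2f) = 78300 × (723394.3 − 180) / (723394.3 + 78300 − 2 × 180) = 78300 × 723214.3 / 801334.3 ≈ 70667 mm.
Far limit Df = s·(H − f)/(H − s) = 78300 × (723394.3 − 180) / (723394.3 − 78300) = 78300 × 723214.3 / 645094.3 ≈ 87782 mm.
Depth of field = Df − Dn = 87782 − 70667 ≈ 17115 mm ≈ 17.1 m.

17.1 m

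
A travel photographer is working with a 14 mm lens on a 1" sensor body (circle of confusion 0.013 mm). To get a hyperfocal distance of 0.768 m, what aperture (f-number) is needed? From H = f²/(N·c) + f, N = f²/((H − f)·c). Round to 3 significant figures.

f/20

Rearrange H = f²/(N·c) + f for N: N = f² / ((H − f)·c).
N = 14² / ((768 − 14) × 0.013) = 196 / 9.802 ≈ 20.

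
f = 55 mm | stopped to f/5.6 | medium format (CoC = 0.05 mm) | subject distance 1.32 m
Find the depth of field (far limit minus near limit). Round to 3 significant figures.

313 mm

Hyperfocal distance H = f²/(N·c) + f = 55²/(5.6 × 0.05) + 55 = 3025/0.28 + 55 ≈ 10858.6 mm ≈ 10.86 m.
Near limit Dn = s·(H − f)/(H + s − 2f) = 1320 × (10858.6 − 55) / (10858.6 + 1320 − 2 × 55) = 1320 × 10803.6 / 12068.6 ≈ 1181.64 mm.
Far limit Df = s·(H − f)/(H − s) = 1320 × (10858.6 − 55) / (10858.6 − 1320) = 1320 × 10803.6 / 9538.6 ≈ 1495.06 mm.
Depth of field = Df − Dn = 1495.06 − 1181.64 ≈ 313.42 mm.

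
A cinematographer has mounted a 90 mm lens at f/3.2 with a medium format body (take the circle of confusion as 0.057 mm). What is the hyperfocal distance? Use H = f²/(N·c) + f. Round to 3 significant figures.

Hyperfocal distance H = f²/(N·c) + f = 90²/(3.2 × 0.057) + 90 = 8100/0.1824 + 90 ≈ 44497.9 mm ≈ 44.5 m.

44.5 m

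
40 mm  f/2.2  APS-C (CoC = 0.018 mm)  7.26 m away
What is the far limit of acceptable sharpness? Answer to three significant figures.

8.84 m

Hyperfocal distance H = f²/(N·c) + f = 40²/(2.2 × 0.018) + 40 = 1600/0.0396 + 40 ≈ 40444.0 mm ≈ 40.44 m.
Far limit Df = s·(H − f)/(H − s) = 7260 × (40444.0 − 40) / (40444.0 − 7260) = 7260 × 40404.0 / 33184.0 ≈ 8839.6 mm ≈ 8.84 m.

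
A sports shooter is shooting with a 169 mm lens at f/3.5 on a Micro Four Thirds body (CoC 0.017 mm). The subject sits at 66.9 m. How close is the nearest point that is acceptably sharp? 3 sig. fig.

Hyperfocal distance H = f²/(N·c) + f = 169²/(3.5 × 0.017) + 169 = 28561/0.0595 + 169 ≈ 480185.8 mm ≈ 480.2 m.
Near limit Dn = s·(H − f)/(H + s − 2f) = 66900 × (480185.8 − 169) / (480185.8 + 66900 − 2 × 169) = 66900 × 480016.8 / 546747.8 ≈ 58735 mm ≈ 58.7 m.

58.7 m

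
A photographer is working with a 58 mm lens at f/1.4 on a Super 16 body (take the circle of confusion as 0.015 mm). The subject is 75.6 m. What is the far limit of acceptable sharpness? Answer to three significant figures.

143 m

Hyperfocal distance H = f²/(N·c) + f = 58²/(1.4 × 0.015) + 58 = 3364/0.021 + 58 ≈ 160248.5 mm ≈ 160.2 m.
Far limit Df = s·(H − f)/(H − s) = 75600 × (160248.5 − 58) / (160248.5 − 75600) = 75600 × 160190.5 / 84648.5 ≈ 143067 mm ≈ 143 m.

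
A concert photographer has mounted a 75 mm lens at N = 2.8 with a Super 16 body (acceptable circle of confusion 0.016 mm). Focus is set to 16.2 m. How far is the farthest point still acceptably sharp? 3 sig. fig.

Hyperfocal distance H = f²/(N·c) + f = 75²/(2.8 × 0.016) + 75 = 5625/0.0448 + 75 ≈ 125633.0 mm ≈ 125.6 m.
Far limit Df = s·(H − f)/(H − s) = 16200 × (125633.0 − 75) / (125633.0 − 16200) = 16200 × 125558.0 / 109433.0 ≈ 18587 mm ≈ 18.6 m.

18.6 m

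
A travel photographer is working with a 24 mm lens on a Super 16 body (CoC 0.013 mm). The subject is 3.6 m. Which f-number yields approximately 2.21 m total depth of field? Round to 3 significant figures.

Write h = H − f = f²/(N·c). The thin-lens limits are Dn = s·h/(h + (s−f)) and Df = s·h/(h − (s−f)), so DoF = Df − Dn = 2·s·(s−f)·h / (h² − (s−f)²).
That is a quadratic in h: DoF·h² − 2·s·(s−f)·h − DoF·(s−f)² = 0 ⇒ h = (s−f)·(s + √(s² + DoF²)) / DoF = 3576 × (3600 + √(3600² + 2210²)) / 2210 = 3576 × (3600 + 4224.23) / 2210 ≈ 12660 mm.
Then N = f²/(c·h) = 24² / (0.013 × 12660) = 576 / 164.58 ≈ 3.50.

f/3.50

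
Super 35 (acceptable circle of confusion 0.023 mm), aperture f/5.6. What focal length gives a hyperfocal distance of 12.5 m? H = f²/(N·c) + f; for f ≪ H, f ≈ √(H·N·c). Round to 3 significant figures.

From H = f²/(N·c) + f, with f ≪ H: f ≈ √(H·N·c) = √(12500 × 5.6 × 0.023) = √1610.0 ≈ 40.12 mm.
The +f correction barely moves this — solving exactly, f² + N·c·f − N·c·H = 0 ⇒ f = (−N·c + √((N·c)² + 4·N·c·H))/2 = (−0.1288 + √6440.0)/2 ≈ 40.060 mm, so f ≈ 40.1 mm.

40.1 mm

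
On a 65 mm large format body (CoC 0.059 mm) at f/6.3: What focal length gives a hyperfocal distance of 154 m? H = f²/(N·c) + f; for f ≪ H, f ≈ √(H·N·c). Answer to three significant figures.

239 mm

From H = f²/(N·c) + f, with f ≪ H: f ≈ √(H·N·c) = √(154000 × 6.3 × 0.059) = √57242 ≈ 239.3 mm.
The +f correction barely moves this — solving exactly, f² + N·c·f − N·c·H = 0 ⇒ f = (−N·c + √((N·c)² + 4·N·c·H))/2 = (−0.3717 + √228967)/2 ≈ 239.07 mm, so f ≈ 239 mm.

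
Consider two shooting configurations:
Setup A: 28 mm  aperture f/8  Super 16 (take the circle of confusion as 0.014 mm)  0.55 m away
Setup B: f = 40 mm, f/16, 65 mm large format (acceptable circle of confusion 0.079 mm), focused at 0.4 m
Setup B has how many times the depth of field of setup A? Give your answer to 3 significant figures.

Setup A: H = 28²/(8×0.014) + 28 ≈ 7028.0 mm; DoF = Df − Dn = 594.319 − 511.832 ≈ 82.487 mm.
Setup B: H = 40²/(16×0.079) + 40 ≈ 1305.8 mm; DoF = Df − Dn = 558.97 − 311.43 ≈ 247.54 mm.
Ratio = 247.54 / 82.487 ≈ 3.00.

3.00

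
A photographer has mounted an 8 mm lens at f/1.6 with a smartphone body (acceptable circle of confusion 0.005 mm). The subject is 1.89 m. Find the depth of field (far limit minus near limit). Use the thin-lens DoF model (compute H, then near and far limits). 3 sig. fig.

Hyperfocal distance H = f²/(N·c) + f = 8²/(1.6 × 0.005) + 8 = 64/0.008 + 8 ≈ 8008.0 mm ≈ 8.008 m.
Near limit Dn = s·(H − f)/(H + s − 2f) = 1890 × (8008.0 − 8) / (8008.0 + 1890 − 2 × 8) = 1890 × 8000.0 / 9882.0 ≈ 1530.05 mm.
Far limit Df = s·(H − f)/(H − s) = 1890 × (8008.0 − 8) / (8008.0 − 1890) = 1890 × 8000.0 / 6118.0 ≈ 2471.40 mm.
Depth of field = Df − Dn = 2471.40 − 1530.05 ≈ 941.35 mm ≈ 0.941 m.

0.941 m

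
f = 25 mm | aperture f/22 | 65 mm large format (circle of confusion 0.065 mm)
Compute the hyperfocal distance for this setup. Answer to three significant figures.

462 mm

Hyperfocal distance H = f²/(N·c) + f = 25²/(22 × 0.065) + 25 = 625/1.43 + 25 ≈ 462.1 mm ≈ 0.462 m.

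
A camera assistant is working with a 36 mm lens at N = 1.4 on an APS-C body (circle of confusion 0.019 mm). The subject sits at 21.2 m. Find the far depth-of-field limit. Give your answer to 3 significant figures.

37.5 m

Hyperfocal distance H = f²/(N·c) + f = 36²/(1.4 × 0.019) + 36 = 1296/0.0266 + 36 ≈ 48757.8 mm ≈ 48.76 m.
Far limit Df = s·(H − f)/(H − s) = 21200 × (48757.8 − 36) / (48757.8 − 21200) = 21200 × 48721.8 / 27557.8 ≈ 37481 mm ≈ 37.5 m.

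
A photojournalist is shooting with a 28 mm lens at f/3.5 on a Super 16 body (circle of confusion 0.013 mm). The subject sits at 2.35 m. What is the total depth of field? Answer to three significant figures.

Hyperfocal distance H = f²/(N·c) + f = 28²/(3.5 × 0.013) + 28 = 784/0.0455 + 28 ≈ 17258.8 mm ≈ 17.26 m.
Near limit Dn = s·(H − f)/(H + s − 2f) = 2350 × (17258.8 − 28) / (17258.8 + 2350 − 2 × 28) = 2350 × 17230.8 / 19552.8 ≈ 2070.92 mm.
Far limit Df = s·(H − f)/(H − s) = 2350 × (17258.8 − 28) / (17258.8 − 2350) = 2350 × 17230.8 / 14908.8 ≈ 2716.01 mm.
Depth of field = Df − Dn = 2716.01 − 2070.92 ≈ 645.09 mm ≈ 0.645 m.

0.645 m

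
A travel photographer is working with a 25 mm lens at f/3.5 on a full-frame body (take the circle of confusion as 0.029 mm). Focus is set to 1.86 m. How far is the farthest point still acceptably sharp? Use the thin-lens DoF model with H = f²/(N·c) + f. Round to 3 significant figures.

2.65 m

Hyperfocal distance H = f²/(N·c) + f = 25²/(3.5 × 0.029) + 25 = 625/0.1015 + 25 ≈ 6182.6 mm ≈ 6.183 m.
Far limit Df = s·(H − f)/(H − s) = 1860 × (6182.6 − 25) / (6182.6 − 1860) = 1860 × 6157.6 / 4322.6 ≈ 2649.6 mm ≈ 2.65 m.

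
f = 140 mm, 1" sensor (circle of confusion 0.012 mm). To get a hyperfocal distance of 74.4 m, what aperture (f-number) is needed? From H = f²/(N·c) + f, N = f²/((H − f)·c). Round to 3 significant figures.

f/22

Rearrange H = f²/(N·c) + f for N: N = f² / ((H − f)·c).
N = 140² / ((74400 − 140) × 0.012) = 19600 / 891.1 ≈ 22.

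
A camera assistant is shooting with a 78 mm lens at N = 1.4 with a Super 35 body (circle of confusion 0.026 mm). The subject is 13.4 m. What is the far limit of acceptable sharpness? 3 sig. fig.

14.6 m

Hyperfocal distance H = f²/(N·c) + f = 78²/(1.4 × 0.026) + 78 = 6084/0.0364 + 78 ≈ 167220.9 mm ≈ 167.2 m.
Far limit Df = s·(H − f)/(H − s) = 13400 × (167220.9 − 78) / (167220.9 − 13400) = 13400 × 167142.9 / 153820.9 ≈ 14561 mm ≈ 14.6 m.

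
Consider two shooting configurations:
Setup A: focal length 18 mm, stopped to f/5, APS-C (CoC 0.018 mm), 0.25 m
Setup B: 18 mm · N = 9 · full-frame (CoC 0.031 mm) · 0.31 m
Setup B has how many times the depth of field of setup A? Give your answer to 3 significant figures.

5.14

Setup A: H = 18²/(5×0.018) + 18 ≈ 3618.0 mm; DoF = Df − Dn = 267.221 − 234.864 ≈ 32.357 mm.
Setup B: H = 18²/(9×0.031) + 18 ≈ 1179.3 mm; DoF = Df − Dn = 414.13 − 247.71 ≈ 166.42 mm.
Ratio = 166.42 / 32.357 ≈ 5.14.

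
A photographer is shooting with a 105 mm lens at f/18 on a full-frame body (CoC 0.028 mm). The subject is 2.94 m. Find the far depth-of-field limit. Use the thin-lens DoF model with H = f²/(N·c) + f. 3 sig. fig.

Hyperfocal distance H = f²/(N·c) + f = 105²/(18 × 0.028) + 105 = 11025/0.504 + 105 ≈ 21980.0 mm ≈ 21.98 m.
Far limit Df = s·(H − f)/(H − s) = 2940 × (21980.0 − 105) / (21980.0 − 2940) = 2940 × 21875.0 / 19040.0 ≈ 3377.8 mm ≈ 3.38 m.

3.38 m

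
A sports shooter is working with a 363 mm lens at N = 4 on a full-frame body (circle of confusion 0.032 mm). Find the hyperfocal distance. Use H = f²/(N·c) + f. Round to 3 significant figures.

Hyperfocal distance H = f²/(N·c) + f = 363²/(4 × 0.032) + 363 = 131769/0.128 + 363 ≈ 1029808.3 mm ≈ 1030 m.

1030 m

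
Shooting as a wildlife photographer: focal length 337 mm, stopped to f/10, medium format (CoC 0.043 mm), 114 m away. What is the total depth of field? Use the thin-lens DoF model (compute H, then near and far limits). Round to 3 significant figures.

Hyperfocal distance H = f²/(N·c) + f = 337²/(10 × 0.043) + 337 = 113569/0.43 + 337 ≈ 264451.0 mm ≈ 264.5 m.
Near limit Dn = s·(H − f)/(H + s − 2f) = 114000 × (264451.0 − 337) / (264451.0 + 114000 − 2 × 337) = 114000 × 264114.0 / 377777.0 ≈ 79700 mm.
Far limit Df = s·(H − f)/(H − s) = 114000 × (264451.0 − 337) / (264451.0 − 114000) = 114000 × 264114.0 / 150451.0 ≈ 200125 mm.
Depth of field = Df − Dn = 200125 − 79700 ≈ 120425 mm ≈ 120 m.

120 m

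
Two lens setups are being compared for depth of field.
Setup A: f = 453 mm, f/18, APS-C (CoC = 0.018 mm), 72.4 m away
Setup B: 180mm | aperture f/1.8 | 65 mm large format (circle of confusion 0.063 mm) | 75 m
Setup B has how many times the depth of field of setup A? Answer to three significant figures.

Setup A: H = 453²/(18×0.018) + 453 ≈ 633814.1 mm; DoF = Df − Dn = 81678 − 65015 ≈ 16663 mm.
Setup B: H = 180²/(1.8×0.063) + 180 ≈ 285894.3 mm; DoF = Df − Dn = 101608 − 59436 ≈ 42172 mm.
Ratio = 42172 / 16663 ≈ 2.53.

2.53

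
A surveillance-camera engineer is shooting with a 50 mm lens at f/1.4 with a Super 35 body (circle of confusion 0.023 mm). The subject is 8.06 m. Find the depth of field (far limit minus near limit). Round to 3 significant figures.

Hyperfocal distance H = f²/(N·c) + f = 50²/(1.4 × 0.023) + 50 = 2500/0.0322 + 50 ≈ 77689.8 mm ≈ 77.69 m.
Near limit Dn = s·(H − f)/(H + s − 2f) = 8060 × (77689.8 − 50) / (77689.8 + 8060 − 2 × 50) = 8060 × 77639.8 / 85649.8 ≈ 7306.2 mm.
Far limit Df = s·(H − f)/(H − s) = 8060 × (77689.8 − 50) / (77689.8 − 8060) = 8060 × 77639.8 / 69629.8 ≈ 8987.2 mm.
Depth of field = Df − Dn = 8987.2 − 7306.2 ≈ 1681.0 mm ≈ 1.68 m.

1.68 m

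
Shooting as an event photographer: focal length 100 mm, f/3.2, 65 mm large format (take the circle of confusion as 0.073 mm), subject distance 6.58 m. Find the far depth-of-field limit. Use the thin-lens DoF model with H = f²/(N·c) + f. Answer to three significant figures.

7.75 m

Hyperfocal distance H = f²/(N·c) + f = 100²/(3.2 × 0.073) + 100 = 10000/0.2336 + 100 ≈ 42908.2 mm ≈ 42.91 m.
Far limit Df = s·(H − f)/(H − s) = 6580 × (42908.2 − 100) / (42908.2 − 6580) = 6580 × 42808.2 / 36328.2 ≈ 7753.7 mm ≈ 7.75 m.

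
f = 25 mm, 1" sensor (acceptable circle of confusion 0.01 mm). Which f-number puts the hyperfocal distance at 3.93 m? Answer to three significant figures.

f/16

Rearrange H = f²/(N·c) + f for N: N = f² / ((H − f)·c).
N = 25² / ((3930 − 25) × 0.01) = 625 / 39.05 ≈ 16.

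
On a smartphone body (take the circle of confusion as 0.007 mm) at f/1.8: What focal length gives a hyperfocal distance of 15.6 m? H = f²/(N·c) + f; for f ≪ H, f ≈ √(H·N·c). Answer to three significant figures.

From H = f²/(N·c) + f, with f ≪ H: f ≈ √(H·N·c) = √(15600 × 1.8 × 0.007) = √196.56 ≈ 14.02 mm.
The +f correction barely moves this — solving exactly, f² + N·c·f − N·c·H = 0 ⇒ f = (−N·c + √((N·c)² + 4·N·c·H))/2 = (−0.0126 + √786.24)/2 ≈ 14.014 mm, so f ≈ 14.0 mm.

14.0 mm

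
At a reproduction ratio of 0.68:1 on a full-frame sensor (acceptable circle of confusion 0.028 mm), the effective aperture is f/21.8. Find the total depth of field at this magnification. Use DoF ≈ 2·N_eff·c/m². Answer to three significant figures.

At magnification m, DoF ≈ 2·N_eff·c/m² = 2 × 21.8 × 0.028 / 0.68² = 1.221 / 0.4624 ≈ 2.64 mm.

2.64 mm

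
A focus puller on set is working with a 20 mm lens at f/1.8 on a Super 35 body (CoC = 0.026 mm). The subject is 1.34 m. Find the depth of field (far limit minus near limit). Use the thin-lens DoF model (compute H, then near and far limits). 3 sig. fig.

424 mm

Hyperfocal distance H = f²/(N·c) + f = 20²/(1.8 × 0.026) + 20 = 400/0.0468 + 20 ≈ 8567.0 mm ≈ 8.567 m.
Near limit Dn = s·(H − f)/(H + s − 2f) = 1340 × (8567.0 − 20) / (8567.0 + 1340 − 2 × 20) = 1340 × 8547.0 / 9867.0 ≈ 1160.74 mm.
Far limit Df = s·(H − f)/(H − s) = 1340 × (8567.0 − 20) / (8567.0 − 1340) = 1340 × 8547.0 / 7227.0 ≈ 1584.75 mm.
Depth of field = Df − Dn = 1584.75 − 1160.74 ≈ 424.01 mm.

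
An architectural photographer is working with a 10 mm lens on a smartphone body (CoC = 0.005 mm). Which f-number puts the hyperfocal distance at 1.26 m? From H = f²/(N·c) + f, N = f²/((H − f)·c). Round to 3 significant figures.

Rearrange H = f²/(N·c) + f for N: N = f² / ((H − f)·c).
N = 10² / ((1260 − 10) × 0.005) = 100 / 6.250 ≈ 16.

f/16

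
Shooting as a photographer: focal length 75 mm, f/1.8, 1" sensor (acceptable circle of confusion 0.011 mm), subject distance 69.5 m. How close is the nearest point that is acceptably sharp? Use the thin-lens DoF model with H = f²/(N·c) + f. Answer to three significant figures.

55.9 m

Hyperfocal distance H = f²/(N·c) + f = 75²/(1.8 × 0.011) + 75 = 5625/0.0198 + 75 ≈ 284165.9 mm ≈ 284.2 m.
Near limit Dn = s·(H − f)/(H + s − 2f) = 69500 × (284165.9 − 75) / (284165.9 + 69500 − 2 × 75) = 69500 × 284090.9 / 353515.9 ≈ 55851 mm ≈ 55.9 m.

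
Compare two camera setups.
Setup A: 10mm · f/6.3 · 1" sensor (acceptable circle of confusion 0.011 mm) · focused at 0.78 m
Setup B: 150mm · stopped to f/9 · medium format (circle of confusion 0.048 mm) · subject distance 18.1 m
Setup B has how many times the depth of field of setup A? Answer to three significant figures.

12.2

Setup A: H = 10²/(6.3×0.011) + 10 ≈ 1453.0 mm; DoF = Df − Dn = 1672.4 − 508.6 ≈ 1163.8 mm.
Setup B: H = 150²/(9×0.048) + 150 ≈ 52233.3 mm; DoF = Df − Dn = 27618 − 13461 ≈ 14157 mm.
Ratio = 14157 / 1163.8 ≈ 12.2.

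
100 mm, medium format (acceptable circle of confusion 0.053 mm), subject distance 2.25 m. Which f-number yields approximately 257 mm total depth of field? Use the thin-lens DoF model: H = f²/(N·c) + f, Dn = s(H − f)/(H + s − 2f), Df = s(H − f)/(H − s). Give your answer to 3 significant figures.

Write h = H − f = f²/(N·c). The thin-lens limits are Dn = s·h/(h + (s−f)) and Df = s·h/(h − (s−f)), so DoF = Df − Dn = 2·s·(s−f)·h / (h² − (s−f)²).
That is a quadratic in h: DoF·h² − 2·s·(s−f)·h − DoF·(s−f)² = 0 ⇒ h = (s−f)·(s + √(s² + DoF²)) / DoF = 2150 × (2250 + √(2250² + 257²)) / 257 = 2150 × (2250 + 2264.63) / 257 ≈ 37768 mm.
Then N = f²/(c·h) = 100² / (0.053 × 37768) = 10000 / 2001.7 ≈ 5.

f/5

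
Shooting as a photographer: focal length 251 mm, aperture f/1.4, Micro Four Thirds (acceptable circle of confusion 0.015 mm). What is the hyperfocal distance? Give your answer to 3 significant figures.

Hyperfocal distance H = f²/(N·c) + f = 251²/(1.4 × 0.015) + 251 = 63001/0.021 + 251 ≈ 3000298.6 mm ≈ 3000 m.

3000 m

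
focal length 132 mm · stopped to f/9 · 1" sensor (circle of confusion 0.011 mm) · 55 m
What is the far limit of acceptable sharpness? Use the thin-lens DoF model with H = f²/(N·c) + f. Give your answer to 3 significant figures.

79.9 m

Hyperfocal distance H = f²/(N·c) + f = 132²/(9 × 0.011) + 132 = 17424/0.099 + 132 ≈ 176132.0 mm ≈ 176.1 m.
Far limit Df = s·(H − f)/(H − s) = 55000 × (176132.0 − 132) / (176132.0 − 55000) = 55000 × 176000.0 / 121132.0 ≈ 79913 mm ≈ 79.9 m.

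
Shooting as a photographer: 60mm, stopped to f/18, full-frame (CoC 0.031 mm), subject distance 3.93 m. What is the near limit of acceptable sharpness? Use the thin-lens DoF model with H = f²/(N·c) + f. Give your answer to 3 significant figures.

Hyperfocal distance H = f²/(N·c) + f = 60²/(18 × 0.031) + 60 = 3600/0.558 + 60 ≈ 6511.6 mm ≈ 6.512 m.
Near limit Dn = s·(H − f)/(H + s − 2f) = 3930 × (6511.6 − 60) / (6511.6 + 3930 − 2 × 60) = 3930 × 6451.6 / 10321.6 ≈ 2456.5 mm ≈ 2.46 m.

2.46 m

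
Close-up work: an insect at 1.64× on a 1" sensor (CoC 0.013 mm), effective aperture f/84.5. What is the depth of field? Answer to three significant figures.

At magnification m, DoF ≈ 2·N_eff·c/m² = 2 × 84.5 × 0.013 / 1.64² = 2.197 / 2.69 ≈ 0.817 mm.

0.817 mm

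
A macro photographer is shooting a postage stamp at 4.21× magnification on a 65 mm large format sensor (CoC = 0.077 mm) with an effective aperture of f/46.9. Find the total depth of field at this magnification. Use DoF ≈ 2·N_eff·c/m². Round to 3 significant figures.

At magnification m, DoF ≈ 2·N_eff·c/m² = 2 × 46.9 × 0.077 / 4.21² = 7.223 / 17.72 ≈ 0.408 mm.

0.408 mm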